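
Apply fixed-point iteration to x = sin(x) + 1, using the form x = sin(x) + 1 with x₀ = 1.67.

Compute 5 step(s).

Equation: x = sin(x) + 1
Fixed-point form: x = sin(x) + 1
x₀ = 1.67

x_1 = g(1.670000) = 1.995083
x_2 = g(1.995083) = 1.911332
x_3 = g(1.911332) = 1.942576
x_4 = g(1.942576) = 1.931682
x_5 = g(1.931682) = 1.935584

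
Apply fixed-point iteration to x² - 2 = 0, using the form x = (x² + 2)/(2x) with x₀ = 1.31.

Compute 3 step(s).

Equation: x² - 2 = 0
Fixed-point form: x = (x² + 2)/(2x)
x₀ = 1.31

x_1 = g(1.310000) = 1.418359
x_2 = g(1.418359) = 1.414220
x_3 = g(1.414220) = 1.414214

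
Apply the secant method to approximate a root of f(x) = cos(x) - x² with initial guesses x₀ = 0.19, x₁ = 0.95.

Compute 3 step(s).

f(x) = cos(x) - x²
x₀ = 0.19, x₁ = 0.95

Secant formula: x_{n+1} = x_n - f(x_n)(x_n - x_{n-1})/(f(x_n) - f(x_{n-1}))

Iteration 1:
  f(0.190000) = 0.945904
  f(0.950000) = -0.320817
  x_2 = 0.950000 - (-0.320817)×(0.950000 - 0.190000)/(-0.320817 - 0.945904)
       = 0.757518
Iteration 2:
  f(0.950000) = -0.320817
  f(0.757518) = 0.152710
  x_3 = 0.757518 - 0.152710×(0.757518 - 0.950000)/(0.152710 - (-0.320817))
       = 0.819593
Iteration 3:
  f(0.757518) = 0.152710
  f(0.819593) = 0.010787
  x_4 = 0.819593 - 0.010787×(0.819593 - 0.757518)/(0.010787 - 0.152710)
       = 0.824311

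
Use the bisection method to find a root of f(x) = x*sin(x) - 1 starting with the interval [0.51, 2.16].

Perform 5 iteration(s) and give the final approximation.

f(x) = x*sin(x) - 1
Initial interval: [0.51, 2.16]

Iteration 1:
  c_1 = (0.510000 + 2.160000)/2 = 1.335000
  f(c_1) = f(1.335000) = 0.298059
  f(a) × f(c) < 0, new interval: [0.510000, 1.335000]
Iteration 2:
  c_2 = (0.510000 + 1.335000)/2 = 0.922500
  f(c_2) = f(0.922500) = -0.264663
  f(a) × f(c) ≥ 0, new interval: [0.922500, 1.335000]
Iteration 3:
  c_3 = (0.922500 + 1.335000)/2 = 1.128750
  f(c_3) = f(1.128750) = 0.020252
  f(a) × f(c) < 0, new interval: [0.922500, 1.128750]
Iteration 4:
  c_4 = (0.922500 + 1.128750)/2 = 1.025625
  f(c_4) = f(1.025625) = -0.123051
  f(a) × f(c) ≥ 0, new interval: [1.025625, 1.128750]
Iteration 5:
  c_5 = (1.025625 + 1.128750)/2 = 1.077187
  f(c_5) = f(1.077187) = -0.051398
  f(a) × f(c) ≥ 0, new interval: [1.077187, 1.128750]

After 5 iteration(s), the approximation is c_5 = 1.077187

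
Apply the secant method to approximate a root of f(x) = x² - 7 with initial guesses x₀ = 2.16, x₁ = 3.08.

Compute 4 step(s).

f(x) = x² - 7
x₀ = 2.16, x₁ = 3.08

Secant formula: x_{n+1} = x_n - f(x_n)(x_n - x_{n-1})/(f(x_n) - f(x_{n-1}))

Iteration 1:
  f(2.160000) = -2.334400
  f(3.080000) = 2.486400
  x_2 = 3.080000 - 2.486400×(3.080000 - 2.160000)/(2.486400 - (-2.334400))
       = 2.605496
Iteration 2:
  f(3.080000) = 2.486400
  f(2.605496) = -0.211390
  x_3 = 2.605496 - (-0.211390)×(2.605496 - 3.080000)/(-0.211390 - 2.486400)
       = 2.642677
Iteration 3:
  f(2.605496) = -0.211390
  f(2.642677) = -0.016260
  x_4 = 2.642677 - (-0.016260)×(2.642677 - 2.605496)/(-0.016260 - (-0.211390))
       = 2.645775
Iteration 4:
  f(2.642677) = -0.016260
  f(2.645775) = 0.000125
  x_5 = 2.645775 - 0.000125×(2.645775 - 2.642677)/(0.000125 - (-0.016260))
       = 2.645751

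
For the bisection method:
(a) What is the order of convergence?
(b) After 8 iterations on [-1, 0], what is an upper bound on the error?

(a) Bisection has linear (order 1) convergence; the error is halved each step.

(b) Error bound = (b-a)/2^n = (0 - (-1))/2^{8}
    = 1/2^{8}

(a) 1 (linear); (b) error ≤ 3.91e-03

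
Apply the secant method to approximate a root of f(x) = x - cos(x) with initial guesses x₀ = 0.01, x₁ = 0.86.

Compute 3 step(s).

f(x) = x - cos(x)
x₀ = 0.01, x₁ = 0.86

Secant formula: x_{n+1} = x_n - f(x_n)(x_n - x_{n-1})/(f(x_n) - f(x_{n-1}))

Iteration 1:
  f(0.010000) = -0.989950
  f(0.860000) = 0.207563
  x_2 = 0.860000 - 0.207563×(0.860000 - 0.010000)/(0.207563 - (-0.989950))
       = 0.712671
Iteration 2:
  f(0.860000) = 0.207563
  f(0.712671) = -0.043947
  x_3 = 0.712671 - (-0.043947)×(0.712671 - 0.860000)/(-0.043947 - 0.207563)
       = 0.738414
Iteration 3:
  f(0.712671) = -0.043947
  f(0.738414) = -0.001123
  x_4 = 0.738414 - (-0.001123)×(0.738414 - 0.712671)/(-0.001123 - (-0.043947))
       = 0.739089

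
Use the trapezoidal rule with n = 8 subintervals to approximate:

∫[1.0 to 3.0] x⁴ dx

f(x) = x⁴
a = 1.0, b = 3.0, n = 8
h = (b - a)/n = 0.250000

Trapezoidal rule: (h/2)[f(x₀) + 2f(x₁) + 2f(x₂) + ... + f(xₙ)]

x_0 = 1.0000, f(x_0) = 1.000000, coefficient = 1
x_1 = 1.2500, f(x_1) = 2.441406, coefficient = 2
x_2 = 1.5000, f(x_2) = 5.062500, coefficient = 2
x_3 = 1.7500, f(x_3) = 9.378906, coefficient = 2
x_4 = 2.0000, f(x_4) = 16.000000, coefficient = 2
x_5 = 2.2500, f(x_5) = 25.628906, coefficient = 2
x_6 = 2.5000, f(x_6) = 39.062500, coefficient = 2
x_7 = 2.7500, f(x_7) = 57.191406, coefficient = 2
x_8 = 3.0000, f(x_8) = 81.000000, coefficient = 1

I ≈ (0.250000/2) × 391.531250 = 48.941406
Exact value: 48.400000
Error: 0.541406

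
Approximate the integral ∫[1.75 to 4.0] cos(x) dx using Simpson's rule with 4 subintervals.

f(x) = cos(x)
a = 1.75, b = 4.0, n = 4
h = (b - a)/n = 0.562500

Simpson's rule: (h/3)[f(x₀) + 4f(x₁) + 2f(x₂) + ... + f(xₙ)]

x_0 = 1.7500, f(x_0) = -0.178246, coefficient = 1
x_1 = 2.3125, f(x_1) = -0.675545, coefficient = 4
x_2 = 2.8750, f(x_2) = -0.964674, coefficient = 2
x_3 = 3.4375, f(x_3) = -0.956538, coefficient = 4
x_4 = 4.0000, f(x_4) = -0.653644, coefficient = 1

I ≈ (0.562500/3) × -9.289570 = -1.741794
Exact value: -1.740788
Error: 0.001006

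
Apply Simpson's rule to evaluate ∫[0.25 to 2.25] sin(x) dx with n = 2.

f(x) = sin(x)
a = 0.25, b = 2.25, n = 2
h = (b - a)/n = 1.000000

Simpson's rule: (h/3)[f(x₀) + 4f(x₁) + 2f(x₂) + ... + f(xₙ)]

x_0 = 0.2500, f(x_0) = 0.247404, coefficient = 1
x_1 = 1.2500, f(x_1) = 0.948985, coefficient = 4
x_2 = 2.2500, f(x_2) = 0.778073, coefficient = 1

I ≈ (1.000000/3) × 4.821416 = 1.607139
Exact value: 1.597086
Error: 0.010053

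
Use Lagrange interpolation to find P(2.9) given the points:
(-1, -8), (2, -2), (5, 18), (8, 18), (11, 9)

Lagrange interpolation formula:
P(x) = Σ yᵢ × Lᵢ(x)
where Lᵢ(x) = Π_{j≠i} (x - xⱼ)/(xᵢ - xⱼ)

L_0(2.9) = (2.9 - 2)/(-1 - 2) × (2.9 - 5)/(-1 - 5) × (2.9 - 8)/(-1 - 8) × (2.9 - 11)/(-1 - 11) = -0.040162
L_1(2.9) = (2.9 - (-1))/(2 - (-1)) × (2.9 - 5)/(2 - 5) × (2.9 - 8)/(2 - 8) × (2.9 - 11)/(2 - 11) = 0.696150
L_2(2.9) = (2.9 - (-1))/(5 - (-1)) × (2.9 - 2)/(5 - 2) × (2.9 - 8)/(5 - 8) × (2.9 - 11)/(5 - 11) = 0.447525
L_3(2.9) = (2.9 - (-1))/(8 - (-1)) × (2.9 - 2)/(8 - 2) × (2.9 - 5)/(8 - 5) × (2.9 - 11)/(8 - 11) = -0.122850
L_4(2.9) = (2.9 - (-1))/(11 - (-1)) × (2.9 - 2)/(11 - 2) × (2.9 - 5)/(11 - 5) × (2.9 - 8)/(11 - 8) = 0.019338

P(2.9) = (-8)×L_0(2.9) + (-2)×L_1(2.9) + 18×L_2(2.9) + 18×L_3(2.9) + 9×L_4(2.9)
P(2.9) = 4.947188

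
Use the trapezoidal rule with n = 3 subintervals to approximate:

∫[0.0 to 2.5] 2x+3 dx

f(x) = 2x+3
a = 0.0, b = 2.5, n = 3
h = (b - a)/n = 0.833333

Trapezoidal rule: (h/2)[f(x₀) + 2f(x₁) + 2f(x₂) + ... + f(xₙ)]

x_0 = 0.0000, f(x_0) = 3.000000, coefficient = 1
x_1 = 0.8333, f(x_1) = 4.666667, coefficient = 2
x_2 = 1.6667, f(x_2) = 6.333333, coefficient = 2
x_3 = 2.5000, f(x_3) = 8.000000, coefficient = 1

I ≈ (0.833333/2) × 33.000000 = 13.750000
Exact value: 13.750000
Error: 0.000000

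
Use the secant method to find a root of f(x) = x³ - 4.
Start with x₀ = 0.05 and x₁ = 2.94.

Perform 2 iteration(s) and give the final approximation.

f(x) = x³ - 4
x₀ = 0.05, x₁ = 2.94

Secant formula: x_{n+1} = x_n - f(x_n)(x_n - x_{n-1})/(f(x_n) - f(x_{n-1}))

Iteration 1:
  f(0.050000) = -3.999875
  f(2.940000) = 21.412184
  x_2 = 2.940000 - 21.412184×(2.940000 - 0.050000)/(21.412184 - (-3.999875))
       = 0.504888
Iteration 2:
  f(2.940000) = 21.412184
  f(0.504888) = -3.871298
  x_3 = 0.504888 - (-3.871298)×(0.504888 - 2.940000)/(-3.871298 - 21.412184)
       = 0.877742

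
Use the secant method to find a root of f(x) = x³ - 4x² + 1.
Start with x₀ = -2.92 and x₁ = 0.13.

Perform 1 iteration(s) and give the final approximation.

f(x) = x³ - 4x² + 1
x₀ = -2.92, x₁ = 0.13

Secant formula: x_{n+1} = x_n - f(x_n)(x_n - x_{n-1})/(f(x_n) - f(x_{n-1}))

Iteration 1:
  f(-2.920000) = -58.002688
  f(0.130000) = 0.934597
  x_2 = 0.130000 - 0.934597×(0.130000 - (-2.920000))/(0.934597 - (-58.002688))
       = 0.081635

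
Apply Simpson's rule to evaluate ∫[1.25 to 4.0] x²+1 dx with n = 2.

f(x) = x²+1
a = 1.25, b = 4.0, n = 2
h = (b - a)/n = 1.375000

Simpson's rule: (h/3)[f(x₀) + 4f(x₁) + 2f(x₂) + ... + f(xₙ)]

x_0 = 1.2500, f(x_0) = 2.562500, coefficient = 1
x_1 = 2.6250, f(x_1) = 7.890625, coefficient = 4
x_2 = 4.0000, f(x_2) = 17.000000, coefficient = 1

I ≈ (1.375000/3) × 51.125000 = 23.432292
Exact value: 23.432292
Error: 0.000000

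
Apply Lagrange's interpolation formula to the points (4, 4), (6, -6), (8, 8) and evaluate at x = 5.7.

Lagrange interpolation formula:
P(x) = Σ yᵢ × Lᵢ(x)
where Lᵢ(x) = Π_{j≠i} (x - xⱼ)/(xᵢ - xⱼ)

L_0(5.7) = (5.7 - 6)/(4 - 6) × (5.7 - 8)/(4 - 8) = 0.086250
L_1(5.7) = (5.7 - 4)/(6 - 4) × (5.7 - 8)/(6 - 8) = 0.977500
L_2(5.7) = (5.7 - 4)/(8 - 4) × (5.7 - 6)/(8 - 6) = -0.063750

P(5.7) = 4×L_0(5.7) + (-6)×L_1(5.7) + 8×L_2(5.7)
P(5.7) = -6.030000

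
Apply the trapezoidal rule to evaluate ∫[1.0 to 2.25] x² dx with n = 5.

f(x) = x²
a = 1.0, b = 2.25, n = 5
h = (b - a)/n = 0.250000

Trapezoidal rule: (h/2)[f(x₀) + 2f(x₁) + 2f(x₂) + ... + f(xₙ)]

x_0 = 1.0000, f(x_0) = 1.000000, coefficient = 1
x_1 = 1.2500, f(x_1) = 1.562500, coefficient = 2
x_2 = 1.5000, f(x_2) = 2.250000, coefficient = 2
x_3 = 1.7500, f(x_3) = 3.062500, coefficient = 2
x_4 = 2.0000, f(x_4) = 4.000000, coefficient = 2
x_5 = 2.2500, f(x_5) = 5.062500, coefficient = 1

I ≈ (0.250000/2) × 27.812500 = 3.476562
Exact value: 3.463542
Error: 0.013021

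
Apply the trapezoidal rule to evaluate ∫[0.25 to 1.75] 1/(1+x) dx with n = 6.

f(x) = 1/(1+x)
a = 0.25, b = 1.75, n = 6
h = (b - a)/n = 0.250000

Trapezoidal rule: (h/2)[f(x₀) + 2f(x₁) + 2f(x₂) + ... + f(xₙ)]

x_0 = 0.2500, f(x_0) = 0.800000, coefficient = 1
x_1 = 0.5000, f(x_1) = 0.666667, coefficient = 2
x_2 = 0.7500, f(x_2) = 0.571429, coefficient = 2
x_3 = 1.0000, f(x_3) = 0.500000, coefficient = 2
x_4 = 1.2500, f(x_4) = 0.444444, coefficient = 2
x_5 = 1.5000, f(x_5) = 0.400000, coefficient = 2
x_6 = 1.7500, f(x_6) = 0.363636, coefficient = 1

I ≈ (0.250000/2) × 6.328716 = 0.791089
Exact value: 0.788457
Error: 0.002632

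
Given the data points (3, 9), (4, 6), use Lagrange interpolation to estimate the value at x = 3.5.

Lagrange interpolation formula:
P(x) = Σ yᵢ × Lᵢ(x)
where Lᵢ(x) = Π_{j≠i} (x - xⱼ)/(xᵢ - xⱼ)

L_0(3.5) = (3.5 - 4)/(3 - 4) = 0.500000
L_1(3.5) = (3.5 - 3)/(4 - 3) = 0.500000

P(3.5) = 9×L_0(3.5) + 6×L_1(3.5)
P(3.5) = 7.500000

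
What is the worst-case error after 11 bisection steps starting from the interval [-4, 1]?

Bisection error bound: |error| ≤ (b-a)/2^n
|error| ≤ (1 - (-4))/2^11 = 5/2^11
|error| ≤ 0.0024414062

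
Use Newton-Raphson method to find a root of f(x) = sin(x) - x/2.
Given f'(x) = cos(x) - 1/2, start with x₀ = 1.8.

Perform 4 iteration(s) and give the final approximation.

f(x) = sin(x) - x/2
f'(x) = cos(x) - 1/2
x₀ = 1.8

Newton-Raphson formula: x_{n+1} = x_n - f(x_n)/f'(x_n)

Iteration 1:
  f(1.800000) = 0.073848
  f'(1.800000) = -0.727202
  x_1 = 1.800000 - 0.073848/(-0.727202) = 1.901550
Iteration 2:
  f(1.901550) = -0.004977
  f'(1.901550) = -0.824756
  x_2 = 1.901550 - (-0.004977)/(-0.824756) = 1.895515
Iteration 3:
  f(1.895515) = -0.000017
  f'(1.895515) = -0.819042
  x_3 = 1.895515 - (-0.000017)/(-0.819042) = 1.895494
Iteration 4:
  f(1.895494) = 0.000000
  f'(1.895494) = -0.819023
  x_4 = 1.895494 - 0.000000/(-0.819023) = 1.895494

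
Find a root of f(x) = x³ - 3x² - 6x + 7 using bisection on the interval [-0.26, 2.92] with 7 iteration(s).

f(x) = x³ - 3x² - 6x + 7
Initial interval: [-0.26, 2.92]

Iteration 1:
  c_1 = (-0.260000 + 2.920000)/2 = 1.330000
  f(c_1) = f(1.330000) = -3.934063
  f(a) × f(c) < 0, new interval: [-0.260000, 1.330000]
Iteration 2:
  c_2 = (-0.260000 + 1.330000)/2 = 0.535000
  f(c_2) = f(0.535000) = 3.084455
  f(a) × f(c) ≥ 0, new interval: [0.535000, 1.330000]
Iteration 3:
  c_3 = (0.535000 + 1.330000)/2 = 0.932500
  f(c_3) = f(0.932500) = -0.392808
  f(a) × f(c) < 0, new interval: [0.535000, 0.932500]
Iteration 4:
  c_4 = (0.535000 + 0.932500)/2 = 0.733750
  f(c_4) = f(0.733750) = 1.377376
  f(a) × f(c) ≥ 0, new interval: [0.733750, 0.932500]
Iteration 5:
  c_5 = (0.733750 + 0.932500)/2 = 0.833125
  f(c_5) = f(0.833125) = 0.497228
  f(a) × f(c) ≥ 0, new interval: [0.833125, 0.932500]
Iteration 6:
  c_6 = (0.833125 + 0.932500)/2 = 0.882813
  f(c_6) = f(0.882813) = 0.053078
  f(a) × f(c) ≥ 0, new interval: [0.882813, 0.932500]
Iteration 7:
  c_7 = (0.882813 + 0.932500)/2 = 0.907656
  f(c_7) = f(0.907656) = -0.169694
  f(a) × f(c) < 0, new interval: [0.882813, 0.907656]

After 7 iteration(s), the approximation is c_7 = 0.907656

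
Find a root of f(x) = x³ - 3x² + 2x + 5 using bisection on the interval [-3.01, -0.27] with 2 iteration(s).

f(x) = x³ - 3x² + 2x + 5
Initial interval: [-3.01, -0.27]

Iteration 1:
  c_1 = (-3.010000 + (-0.270000))/2 = -1.640000
  f(c_1) = f(-1.640000) = -10.759744
  f(a) × f(c) ≥ 0, new interval: [-1.640000, -0.270000]
Iteration 2:
  c_2 = (-1.640000 + (-0.270000))/2 = -0.955000
  f(c_2) = f(-0.955000) = -0.517059
  f(a) × f(c) ≥ 0, new interval: [-0.955000, -0.270000]

After 2 iteration(s), the approximation is c_2 = -0.955000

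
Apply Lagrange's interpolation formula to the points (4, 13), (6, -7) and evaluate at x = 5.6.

Lagrange interpolation formula:
P(x) = Σ yᵢ × Lᵢ(x)
where Lᵢ(x) = Π_{j≠i} (x - xⱼ)/(xᵢ - xⱼ)

L_0(5.6) = (5.6 - 6)/(4 - 6) = 0.200000
L_1(5.6) = (5.6 - 4)/(6 - 4) = 0.800000

P(5.6) = 13×L_0(5.6) + (-7)×L_1(5.6)
P(5.6) = -3.000000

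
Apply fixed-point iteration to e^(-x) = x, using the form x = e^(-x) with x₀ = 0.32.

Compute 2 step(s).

Equation: e^(-x) = x
Fixed-point form: x = e^(-x)
x₀ = 0.32

x_1 = g(0.320000) = 0.726149
x_2 = g(0.726149) = 0.483768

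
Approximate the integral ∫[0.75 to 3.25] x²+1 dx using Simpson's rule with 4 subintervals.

f(x) = x²+1
a = 0.75, b = 3.25, n = 4
h = (b - a)/n = 0.625000

Simpson's rule: (h/3)[f(x₀) + 4f(x₁) + 2f(x₂) + ... + f(xₙ)]

x_0 = 0.7500, f(x_0) = 1.562500, coefficient = 1
x_1 = 1.3750, f(x_1) = 2.890625, coefficient = 4
x_2 = 2.0000, f(x_2) = 5.000000, coefficient = 2
x_3 = 2.6250, f(x_3) = 7.890625, coefficient = 4
x_4 = 3.2500, f(x_4) = 11.562500, coefficient = 1

I ≈ (0.625000/3) × 66.250000 = 13.802083
Exact value: 13.802083
Error: 0.000000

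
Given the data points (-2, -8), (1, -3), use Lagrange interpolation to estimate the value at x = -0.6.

Lagrange interpolation formula:
P(x) = Σ yᵢ × Lᵢ(x)
where Lᵢ(x) = Π_{j≠i} (x - xⱼ)/(xᵢ - xⱼ)

L_0(-0.6) = (-0.6 - 1)/(-2 - 1) = 0.533333
L_1(-0.6) = (-0.6 - (-2))/(1 - (-2)) = 0.466667

P(-0.6) = (-8)×L_0(-0.6) + (-3)×L_1(-0.6)
P(-0.6) = -5.666667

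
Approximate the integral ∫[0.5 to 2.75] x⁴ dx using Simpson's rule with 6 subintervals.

f(x) = x⁴
a = 0.5, b = 2.75, n = 6
h = (b - a)/n = 0.375000

Simpson's rule: (h/3)[f(x₀) + 4f(x₁) + 2f(x₂) + ... + f(xₙ)]

x_0 = 0.5000, f(x_0) = 0.062500, coefficient = 1
x_1 = 0.8750, f(x_1) = 0.586182, coefficient = 4
x_2 = 1.2500, f(x_2) = 2.441406, coefficient = 2
x_3 = 1.6250, f(x_3) = 6.972900, coefficient = 4
x_4 = 2.0000, f(x_4) = 16.000000, coefficient = 2
x_5 = 2.3750, f(x_5) = 31.816650, coefficient = 4
x_6 = 2.7500, f(x_6) = 57.191406, coefficient = 1

I ≈ (0.375000/3) × 251.639648 = 31.454956
Exact value: 31.449023
Error: 0.005933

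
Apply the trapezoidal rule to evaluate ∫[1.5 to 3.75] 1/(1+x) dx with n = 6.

f(x) = 1/(1+x)
a = 1.5, b = 3.75, n = 6
h = (b - a)/n = 0.375000

Trapezoidal rule: (h/2)[f(x₀) + 2f(x₁) + 2f(x₂) + ... + f(xₙ)]

x_0 = 1.5000, f(x_0) = 0.400000, coefficient = 1
x_1 = 1.8750, f(x_1) = 0.347826, coefficient = 2
x_2 = 2.2500, f(x_2) = 0.307692, coefficient = 2
x_3 = 2.6250, f(x_3) = 0.275862, coefficient = 2
x_4 = 3.0000, f(x_4) = 0.250000, coefficient = 2
x_5 = 3.3750, f(x_5) = 0.228571, coefficient = 2
x_6 = 3.7500, f(x_6) = 0.210526, coefficient = 1

I ≈ (0.375000/2) × 3.430430 = 0.643206
Exact value: 0.641854
Error: 0.001352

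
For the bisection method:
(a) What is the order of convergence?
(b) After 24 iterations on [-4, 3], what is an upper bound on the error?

(a) Bisection has linear (order 1) convergence; the error is halved each step.

(b) Error bound = (b-a)/2^n = (3 - (-4))/2^{24}
    = 7/2^{24}

(a) 1 (linear); (b) error ≤ 4.17e-07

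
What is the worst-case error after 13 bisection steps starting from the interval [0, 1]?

Bisection error bound: |error| ≤ (b-a)/2^n
|error| ≤ (1 - 0)/2^13 = 1/2^13
|error| ≤ 0.0001220703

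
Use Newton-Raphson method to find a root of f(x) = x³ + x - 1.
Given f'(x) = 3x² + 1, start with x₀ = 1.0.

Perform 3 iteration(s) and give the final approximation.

f(x) = x³ + x - 1
f'(x) = 3x² + 1
x₀ = 1.0

Newton-Raphson formula: x_{n+1} = x_n - f(x_n)/f'(x_n)

Iteration 1:
  f(1.000000) = 1.000000
  f'(1.000000) = 4.000000
  x_1 = 1.000000 - 1.000000/4.000000 = 0.750000
Iteration 2:
  f(0.750000) = 0.171875
  f'(0.750000) = 2.687500
  x_2 = 0.750000 - 0.171875/2.687500 = 0.686047
Iteration 3:
  f(0.686047) = 0.008941
  f'(0.686047) = 2.411979
  x_3 = 0.686047 - 0.008941/2.411979 = 0.682340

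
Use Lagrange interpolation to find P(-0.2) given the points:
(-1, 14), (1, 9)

Lagrange interpolation formula:
P(x) = Σ yᵢ × Lᵢ(x)
where Lᵢ(x) = Π_{j≠i} (x - xⱼ)/(xᵢ - xⱼ)

L_0(-0.2) = (-0.2 - 1)/(-1 - 1) = 0.600000
L_1(-0.2) = (-0.2 - (-1))/(1 - (-1)) = 0.400000

P(-0.2) = 14×L_0(-0.2) + 9×L_1(-0.2)
P(-0.2) = 12.000000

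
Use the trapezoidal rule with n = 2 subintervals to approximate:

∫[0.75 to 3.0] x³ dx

f(x) = x³
a = 0.75, b = 3.0, n = 2
h = (b - a)/n = 1.125000

Trapezoidal rule: (h/2)[f(x₀) + 2f(x₁) + 2f(x₂) + ... + f(xₙ)]

x_0 = 0.7500, f(x_0) = 0.421875, coefficient = 1
x_1 = 1.8750, f(x_1) = 6.591797, coefficient = 2
x_2 = 3.0000, f(x_2) = 27.000000, coefficient = 1

I ≈ (1.125000/2) × 40.605469 = 22.840576
Exact value: 20.170898
Error: 2.669678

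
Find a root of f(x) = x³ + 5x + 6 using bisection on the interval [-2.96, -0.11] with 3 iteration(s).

f(x) = x³ + 5x + 6
Initial interval: [-2.96, -0.11]

Iteration 1:
  c_1 = (-2.960000 + (-0.110000))/2 = -1.535000
  f(c_1) = f(-1.535000) = -5.291805
  f(a) × f(c) ≥ 0, new interval: [-1.535000, -0.110000]
Iteration 2:
  c_2 = (-1.535000 + (-0.110000))/2 = -0.822500
  f(c_2) = f(-0.822500) = 1.331074
  f(a) × f(c) < 0, new interval: [-1.535000, -0.822500]
Iteration 3:
  c_3 = (-1.535000 + (-0.822500))/2 = -1.178750
  f(c_3) = f(-1.178750) = -1.531566
  f(a) × f(c) ≥ 0, new interval: [-1.178750, -0.822500]

After 3 iteration(s), the approximation is c_3 = -1.178750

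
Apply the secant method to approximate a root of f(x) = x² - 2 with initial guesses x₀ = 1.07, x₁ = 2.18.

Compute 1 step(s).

f(x) = x² - 2
x₀ = 1.07, x₁ = 2.18

Secant formula: x_{n+1} = x_n - f(x_n)(x_n - x_{n-1})/(f(x_n) - f(x_{n-1}))

Iteration 1:
  f(1.070000) = -0.855100
  f(2.180000) = 2.752400
  x_2 = 2.180000 - 2.752400×(2.180000 - 1.070000)/(2.752400 - (-0.855100))
       = 1.333108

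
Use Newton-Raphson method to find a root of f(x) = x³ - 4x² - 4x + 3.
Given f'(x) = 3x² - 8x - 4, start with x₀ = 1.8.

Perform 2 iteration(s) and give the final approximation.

f(x) = x³ - 4x² - 4x + 3
f'(x) = 3x² - 8x - 4
x₀ = 1.8

Newton-Raphson formula: x_{n+1} = x_n - f(x_n)/f'(x_n)

Iteration 1:
  f(1.800000) = -11.328000
  f'(1.800000) = -8.680000
  x_1 = 1.800000 - (-11.328000)/(-8.680000) = 0.494931
Iteration 2:
  f(0.494931) = 0.161687
  f'(0.494931) = -7.224577
  x_2 = 0.494931 - 0.161687/(-7.224577) = 0.517311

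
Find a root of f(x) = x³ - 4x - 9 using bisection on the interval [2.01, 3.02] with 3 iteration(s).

f(x) = x³ - 4x - 9
Initial interval: [2.01, 3.02]

Iteration 1:
  c_1 = (2.010000 + 3.020000)/2 = 2.515000
  f(c_1) = f(2.515000) = -3.152059
  f(a) × f(c) ≥ 0, new interval: [2.515000, 3.020000]
Iteration 2:
  c_2 = (2.515000 + 3.020000)/2 = 2.767500
  f(c_2) = f(2.767500) = 1.126438
  f(a) × f(c) < 0, new interval: [2.515000, 2.767500]
Iteration 3:
  c_3 = (2.515000 + 2.767500)/2 = 2.641250
  f(c_3) = f(2.641250) = -1.139108
  f(a) × f(c) ≥ 0, new interval: [2.641250, 2.767500]

After 3 iteration(s), the approximation is c_3 = 2.641250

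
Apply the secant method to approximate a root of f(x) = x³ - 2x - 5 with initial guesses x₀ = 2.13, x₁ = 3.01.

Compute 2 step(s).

f(x) = x³ - 2x - 5
x₀ = 2.13, x₁ = 3.01

Secant formula: x_{n+1} = x_n - f(x_n)(x_n - x_{n-1})/(f(x_n) - f(x_{n-1}))

Iteration 1:
  f(2.130000) = 0.403597
  f(3.010000) = 16.250901
  x_2 = 3.010000 - 16.250901×(3.010000 - 2.130000)/(16.250901 - 0.403597)
       = 2.107588
Iteration 2:
  f(3.010000) = 16.250901
  f(2.107588) = 0.146580
  x_3 = 2.107588 - 0.146580×(2.107588 - 3.010000)/(0.146580 - 16.250901)
       = 2.099375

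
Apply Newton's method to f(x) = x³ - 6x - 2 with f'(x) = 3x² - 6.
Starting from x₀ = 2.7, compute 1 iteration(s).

f(x) = x³ - 6x - 2
f'(x) = 3x² - 6
x₀ = 2.7

Newton-Raphson formula: x_{n+1} = x_n - f(x_n)/f'(x_n)

Iteration 1:
  f(2.700000) = 1.483000
  f'(2.700000) = 15.870000
  x_1 = 2.700000 - 1.483000/15.870000 = 2.606553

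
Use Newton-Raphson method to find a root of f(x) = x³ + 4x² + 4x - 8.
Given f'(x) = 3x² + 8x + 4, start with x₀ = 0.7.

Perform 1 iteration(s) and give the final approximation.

f(x) = x³ + 4x² + 4x - 8
f'(x) = 3x² + 8x + 4
x₀ = 0.7

Newton-Raphson formula: x_{n+1} = x_n - f(x_n)/f'(x_n)

Iteration 1:
  f(0.700000) = -2.897000
  f'(0.700000) = 11.070000
  x_1 = 0.700000 - (-2.897000)/11.070000 = 0.961698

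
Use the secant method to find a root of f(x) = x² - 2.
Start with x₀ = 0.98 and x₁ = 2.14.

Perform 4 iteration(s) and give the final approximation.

f(x) = x² - 2
x₀ = 0.98, x₁ = 2.14

Secant formula: x_{n+1} = x_n - f(x_n)(x_n - x_{n-1})/(f(x_n) - f(x_{n-1}))

Iteration 1:
  f(0.980000) = -1.039600
  f(2.140000) = 2.579600
  x_2 = 2.140000 - 2.579600×(2.140000 - 0.980000)/(2.579600 - (-1.039600))
       = 1.313205
Iteration 2:
  f(2.140000) = 2.579600
  f(1.313205) = -0.275492
  x_3 = 1.313205 - (-0.275492)×(1.313205 - 2.140000)/(-0.275492 - 2.579600)
       = 1.392984
Iteration 3:
  f(1.313205) = -0.275492
  f(1.392984) = -0.059596
  x_4 = 1.392984 - (-0.059596)×(1.392984 - 1.313205)/(-0.059596 - (-0.275492))
       = 1.415006
Iteration 4:
  f(1.392984) = -0.059596
  f(1.415006) = 0.002242
  x_5 = 1.415006 - 0.002242×(1.415006 - 1.392984)/(0.002242 - (-0.059596))
       = 1.414208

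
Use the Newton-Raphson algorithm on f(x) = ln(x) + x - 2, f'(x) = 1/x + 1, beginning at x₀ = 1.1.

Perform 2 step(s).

f(x) = ln(x) + x - 2
f'(x) = 1/x + 1
x₀ = 1.1

Newton-Raphson formula: x_{n+1} = x_n - f(x_n)/f'(x_n)

Iteration 1:
  f(1.100000) = -0.804690
  f'(1.100000) = 1.909091
  x_1 = 1.100000 - (-0.804690)/1.909091 = 1.521504
Iteration 2:
  f(1.521504) = -0.058796
  f'(1.521504) = 1.657244
  x_2 = 1.521504 - (-0.058796)/1.657244 = 1.556983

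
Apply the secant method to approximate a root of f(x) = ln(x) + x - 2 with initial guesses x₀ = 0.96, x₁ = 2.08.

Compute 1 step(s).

f(x) = ln(x) + x - 2
x₀ = 0.96, x₁ = 2.08

Secant formula: x_{n+1} = x_n - f(x_n)(x_n - x_{n-1})/(f(x_n) - f(x_{n-1}))

Iteration 1:
  f(0.960000) = -1.080822
  f(2.080000) = 0.812368
  x_2 = 2.080000 - 0.812368×(2.080000 - 0.960000)/(0.812368 - (-1.080822))
       = 1.599408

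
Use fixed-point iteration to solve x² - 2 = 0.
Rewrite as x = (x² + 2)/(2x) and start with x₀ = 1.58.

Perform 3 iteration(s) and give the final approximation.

Equation: x² - 2 = 0
Fixed-point form: x = (x² + 2)/(2x)
x₀ = 1.58

x_1 = g(1.580000) = 1.422911
x_2 = g(1.422911) = 1.414240
x_3 = g(1.414240) = 1.414214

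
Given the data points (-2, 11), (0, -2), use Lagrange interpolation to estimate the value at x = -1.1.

Lagrange interpolation formula:
P(x) = Σ yᵢ × Lᵢ(x)
where Lᵢ(x) = Π_{j≠i} (x - xⱼ)/(xᵢ - xⱼ)

L_0(-1.1) = (-1.1 - 0)/(-2 - 0) = 0.550000
L_1(-1.1) = (-1.1 - (-2))/(0 - (-2)) = 0.450000

P(-1.1) = 11×L_0(-1.1) + (-2)×L_1(-1.1)
P(-1.1) = 5.150000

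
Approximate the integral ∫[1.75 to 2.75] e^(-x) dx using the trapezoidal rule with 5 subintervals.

f(x) = e^(-x)
a = 1.75, b = 2.75, n = 5
h = (b - a)/n = 0.200000

Trapezoidal rule: (h/2)[f(x₀) + 2f(x₁) + 2f(x₂) + ... + f(xₙ)]

x_0 = 1.7500, f(x_0) = 0.173774, coefficient = 1
x_1 = 1.9500, f(x_1) = 0.142274, coefficient = 2
x_2 = 2.1500, f(x_2) = 0.116484, coefficient = 2
x_3 = 2.3500, f(x_3) = 0.095369, coefficient = 2
x_4 = 2.5500, f(x_4) = 0.078082, coefficient = 2
x_5 = 2.7500, f(x_5) = 0.063928, coefficient = 1

I ≈ (0.200000/2) × 1.102120 = 0.110212
Exact value: 0.109846
Error: 0.000366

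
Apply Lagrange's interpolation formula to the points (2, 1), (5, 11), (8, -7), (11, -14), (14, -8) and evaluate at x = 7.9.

Lagrange interpolation formula:
P(x) = Σ yᵢ × Lᵢ(x)
where Lᵢ(x) = Π_{j≠i} (x - xⱼ)/(xᵢ - xⱼ)

L_0(7.9) = (7.9 - 5)/(2 - 5) × (7.9 - 8)/(2 - 8) × (7.9 - 11)/(2 - 11) × (7.9 - 14)/(2 - 14) = -0.002821
L_1(7.9) = (7.9 - 2)/(5 - 2) × (7.9 - 8)/(5 - 8) × (7.9 - 11)/(5 - 11) × (7.9 - 14)/(5 - 14) = 0.022957
L_2(7.9) = (7.9 - 2)/(8 - 2) × (7.9 - 5)/(8 - 5) × (7.9 - 11)/(8 - 11) × (7.9 - 14)/(8 - 14) = 0.998611
L_3(7.9) = (7.9 - 2)/(11 - 2) × (7.9 - 5)/(11 - 5) × (7.9 - 8)/(11 - 8) × (7.9 - 14)/(11 - 14) = -0.021476
L_4(7.9) = (7.9 - 2)/(14 - 2) × (7.9 - 5)/(14 - 5) × (7.9 - 8)/(14 - 8) × (7.9 - 11)/(14 - 11) = 0.002728

P(7.9) = 1×L_0(7.9) + 11×L_1(7.9) + (-7)×L_2(7.9) + (-14)×L_3(7.9) + (-8)×L_4(7.9)
P(7.9) = -6.461749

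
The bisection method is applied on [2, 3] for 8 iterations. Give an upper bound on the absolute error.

Bisection error bound: |error| ≤ (b-a)/2^n
|error| ≤ (3 - 2)/2^8 = 1/2^8
|error| ≤ 0.0039062500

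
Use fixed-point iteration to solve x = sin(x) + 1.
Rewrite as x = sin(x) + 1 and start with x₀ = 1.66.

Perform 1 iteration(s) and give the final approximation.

Equation: x = sin(x) + 1
Fixed-point form: x = sin(x) + 1
x₀ = 1.66

x_1 = g(1.660000) = 1.996024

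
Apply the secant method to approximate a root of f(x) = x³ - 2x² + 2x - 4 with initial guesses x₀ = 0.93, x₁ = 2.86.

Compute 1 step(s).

f(x) = x³ - 2x² + 2x - 4
x₀ = 0.93, x₁ = 2.86

Secant formula: x_{n+1} = x_n - f(x_n)(x_n - x_{n-1})/(f(x_n) - f(x_{n-1}))

Iteration 1:
  f(0.930000) = -3.065443
  f(2.860000) = 8.754456
  x_2 = 2.860000 - 8.754456×(2.860000 - 0.930000)/(8.754456 - (-3.065443))
       = 1.430538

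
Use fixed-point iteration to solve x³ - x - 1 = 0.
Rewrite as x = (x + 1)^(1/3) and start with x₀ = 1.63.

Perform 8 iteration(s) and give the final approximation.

Equation: x³ - x - 1 = 0
Fixed-point form: x = (x + 1)^(1/3)
x₀ = 1.63

x_1 = g(1.630000) = 1.380337
x_2 = g(1.380337) = 1.335200
x_3 = g(1.335200) = 1.326706
x_4 = g(1.326706) = 1.325095
x_5 = g(1.325095) = 1.324790
x_6 = g(1.324790) = 1.324732
x_7 = g(1.324732) = 1.324721
x_8 = g(1.324721) = 1.324718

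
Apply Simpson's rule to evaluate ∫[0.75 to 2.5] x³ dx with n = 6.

f(x) = x³
a = 0.75, b = 2.5, n = 6
h = (b - a)/n = 0.291667

Simpson's rule: (h/3)[f(x₀) + 4f(x₁) + 2f(x₂) + ... + f(xₙ)]

x_0 = 0.7500, f(x_0) = 0.421875, coefficient = 1
x_1 = 1.0417, f(x_1) = 1.130281, coefficient = 4
x_2 = 1.3333, f(x_2) = 2.370370, coefficient = 2
x_3 = 1.6250, f(x_3) = 4.291016, coefficient = 4
x_4 = 1.9167, f(x_4) = 7.041088, coefficient = 2
x_5 = 2.2083, f(x_5) = 10.769459, coefficient = 4
x_6 = 2.5000, f(x_6) = 15.625000, coefficient = 1

I ≈ (0.291667/3) × 99.632813 = 9.686523
Exact value: 9.686523
Error: 0.000000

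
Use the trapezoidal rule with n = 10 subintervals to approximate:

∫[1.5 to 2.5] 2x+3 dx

f(x) = 2x+3
a = 1.5, b = 2.5, n = 10
h = (b - a)/n = 0.100000

Trapezoidal rule: (h/2)[f(x₀) + 2f(x₁) + 2f(x₂) + ... + f(xₙ)]

x_0 = 1.5000, f(x_0) = 6.000000, coefficient = 1
x_1 = 1.6000, f(x_1) = 6.200000, coefficient = 2
x_2 = 1.7000, f(x_2) = 6.400000, coefficient = 2
x_3 = 1.8000, f(x_3) = 6.600000, coefficient = 2
x_4 = 1.9000, f(x_4) = 6.800000, coefficient = 2
x_5 = 2.0000, f(x_5) = 7.000000, coefficient = 2
x_6 = 2.1000, f(x_6) = 7.200000, coefficient = 2
x_7 = 2.2000, f(x_7) = 7.400000, coefficient = 2
x_8 = 2.3000, f(x_8) = 7.600000, coefficient = 2
x_9 = 2.4000, f(x_9) = 7.800000, coefficient = 2
x_10 = 2.5000, f(x_10) = 8.000000, coefficient = 1

I ≈ (0.100000/2) × 140.000000 = 7.000000
Exact value: 7.000000
Error: 0.000000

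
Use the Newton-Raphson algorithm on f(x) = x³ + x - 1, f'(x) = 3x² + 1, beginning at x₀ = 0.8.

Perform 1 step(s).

f(x) = x³ + x - 1
f'(x) = 3x² + 1
x₀ = 0.8

Newton-Raphson formula: x_{n+1} = x_n - f(x_n)/f'(x_n)

Iteration 1:
  f(0.800000) = 0.312000
  f'(0.800000) = 2.920000
  x_1 = 0.800000 - 0.312000/2.920000 = 0.693151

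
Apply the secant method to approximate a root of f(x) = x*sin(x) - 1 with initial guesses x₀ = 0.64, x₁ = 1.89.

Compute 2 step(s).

f(x) = x*sin(x) - 1
x₀ = 0.64, x₁ = 1.89

Secant formula: x_{n+1} = x_n - f(x_n)(x_n - x_{n-1})/(f(x_n) - f(x_{n-1}))

Iteration 1:
  f(0.640000) = -0.617795
  f(1.890000) = 0.794528
  x_2 = 1.890000 - 0.794528×(1.890000 - 0.640000)/(0.794528 - (-0.617795))
       = 1.186790
Iteration 2:
  f(1.890000) = 0.794528
  f(1.186790) = 0.100357
  x_3 = 1.186790 - 0.100357×(1.186790 - 1.890000)/(0.100357 - 0.794528)
       = 1.085126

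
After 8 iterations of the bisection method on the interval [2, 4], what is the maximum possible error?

Bisection error bound: |error| ≤ (b-a)/2^n
|error| ≤ (4 - 2)/2^8 = 2/2^8
|error| ≤ 0.0078125000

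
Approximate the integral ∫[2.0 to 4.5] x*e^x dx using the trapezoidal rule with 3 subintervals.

f(x) = x*e^x
a = 2.0, b = 4.5, n = 3
h = (b - a)/n = 0.833333

Trapezoidal rule: (h/2)[f(x₀) + 2f(x₁) + 2f(x₂) + ... + f(xₙ)]

x_0 = 2.0000, f(x_0) = 14.778112, coefficient = 1
x_1 = 2.8333, f(x_1) = 48.172446, coefficient = 2
x_2 = 3.6667, f(x_2) = 143.444708, coefficient = 2
x_3 = 4.5000, f(x_3) = 405.077091, coefficient = 1

I ≈ (0.833333/2) × 803.089512 = 334.620630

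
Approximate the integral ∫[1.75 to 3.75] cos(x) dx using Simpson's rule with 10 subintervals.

f(x) = cos(x)
a = 1.75, b = 3.75, n = 10
h = (b - a)/n = 0.200000

Simpson's rule: (h/3)[f(x₀) + 4f(x₁) + 2f(x₂) + ... + f(xₙ)]

x_0 = 1.7500, f(x_0) = -0.178246, coefficient = 1
x_1 = 1.9500, f(x_1) = -0.370181, coefficient = 4
x_2 = 2.1500, f(x_2) = -0.547358, coefficient = 2
x_3 = 2.3500, f(x_3) = -0.702713, coefficient = 4
x_4 = 2.5500, f(x_4) = -0.830054, coefficient = 2
x_5 = 2.7500, f(x_5) = -0.924302, coefficient = 4
x_6 = 2.9500, f(x_6) = -0.981702, coefficient = 2
x_7 = 3.1500, f(x_7) = -0.999965, coefficient = 4
x_8 = 3.3500, f(x_8) = -0.978362, coefficient = 2
x_9 = 3.5500, f(x_9) = -0.917755, coefficient = 4
x_10 = 3.7500, f(x_10) = -0.820559, coefficient = 1

I ≈ (0.200000/3) × -23.333417 = -1.555561
Exact value: -1.555547
Error: 0.000014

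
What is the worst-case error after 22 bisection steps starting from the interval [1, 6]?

Bisection error bound: |error| ≤ (b-a)/2^n
|error| ≤ (6 - 1)/2^22 = 5/2^22
|error| ≤ 0.0000011921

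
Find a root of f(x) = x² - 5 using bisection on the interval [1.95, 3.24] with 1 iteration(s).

f(x) = x² - 5
Initial interval: [1.95, 3.24]

Iteration 1:
  c_1 = (1.950000 + 3.240000)/2 = 2.595000
  f(c_1) = f(2.595000) = 1.734025
  f(a) × f(c) < 0, new interval: [1.950000, 2.595000]

After 1 iteration(s), the approximation is c_1 = 2.595000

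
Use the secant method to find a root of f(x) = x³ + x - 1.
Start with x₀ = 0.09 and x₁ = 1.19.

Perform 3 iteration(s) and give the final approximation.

f(x) = x³ + x - 1
x₀ = 0.09, x₁ = 1.19

Secant formula: x_{n+1} = x_n - f(x_n)(x_n - x_{n-1})/(f(x_n) - f(x_{n-1}))

Iteration 1:
  f(0.090000) = -0.909271
  f(1.190000) = 1.875159
  x_2 = 1.190000 - 1.875159×(1.190000 - 0.090000)/(1.875159 - (-0.909271))
       = 0.449211
Iteration 2:
  f(1.190000) = 1.875159
  f(0.449211) = -0.460142
  x_3 = 0.449211 - (-0.460142)×(0.449211 - 1.190000)/(-0.460142 - 1.875159)
       = 0.595174
Iteration 3:
  f(0.449211) = -0.460142
  f(0.595174) = -0.193995
  x_4 = 0.595174 - (-0.193995)×(0.595174 - 0.449211)/(-0.193995 - (-0.460142))
       = 0.701568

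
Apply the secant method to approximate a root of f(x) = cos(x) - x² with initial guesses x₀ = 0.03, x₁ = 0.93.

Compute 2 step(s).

f(x) = cos(x) - x²
x₀ = 0.03, x₁ = 0.93

Secant formula: x_{n+1} = x_n - f(x_n)(x_n - x_{n-1})/(f(x_n) - f(x_{n-1}))

Iteration 1:
  f(0.030000) = 0.998650
  f(0.930000) = -0.267066
  x_2 = 0.930000 - (-0.267066)×(0.930000 - 0.030000)/(-0.267066 - 0.998650)
       = 0.740100
Iteration 2:
  f(0.930000) = -0.267066
  f(0.740100) = 0.190653
  x_3 = 0.740100 - 0.190653×(0.740100 - 0.930000)/(0.190653 - (-0.267066))
       = 0.819199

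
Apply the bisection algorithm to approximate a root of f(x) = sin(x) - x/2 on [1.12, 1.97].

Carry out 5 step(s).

f(x) = sin(x) - x/2
Initial interval: [1.12, 1.97]

Iteration 1:
  c_1 = (1.120000 + 1.970000)/2 = 1.545000
  f(c_1) = f(1.545000) = 0.227167
  f(a) × f(c) ≥ 0, new interval: [1.545000, 1.970000]
Iteration 2:
  c_2 = (1.545000 + 1.970000)/2 = 1.757500
  f(c_2) = f(1.757500) = 0.103871
  f(a) × f(c) ≥ 0, new interval: [1.757500, 1.970000]
Iteration 3:
  c_3 = (1.757500 + 1.970000)/2 = 1.863750
  f(c_3) = f(1.863750) = 0.025520
  f(a) × f(c) ≥ 0, new interval: [1.863750, 1.970000]
Iteration 4:
  c_4 = (1.863750 + 1.970000)/2 = 1.916875
  f(c_4) = f(1.916875) = -0.017727
  f(a) × f(c) < 0, new interval: [1.863750, 1.916875]
Iteration 5:
  c_5 = (1.863750 + 1.916875)/2 = 1.890313
  f(c_5) = f(1.890313) = 0.004231
  f(a) × f(c) ≥ 0, new interval: [1.890313, 1.916875]

After 5 iteration(s), the approximation is c_5 = 1.890313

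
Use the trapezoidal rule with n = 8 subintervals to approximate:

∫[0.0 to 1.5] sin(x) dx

f(x) = sin(x)
a = 0.0, b = 1.5, n = 8
h = (b - a)/n = 0.187500

Trapezoidal rule: (h/2)[f(x₀) + 2f(x₁) + 2f(x₂) + ... + f(xₙ)]

x_0 = 0.0000, f(x_0) = 0.000000, coefficient = 1
x_1 = 0.1875, f(x_1) = 0.186403, coefficient = 2
x_2 = 0.3750, f(x_2) = 0.366273, coefficient = 2
x_3 = 0.5625, f(x_3) = 0.533303, coefficient = 2
x_4 = 0.7500, f(x_4) = 0.681639, coefficient = 2
x_5 = 0.9375, f(x_5) = 0.806081, coefficient = 2
x_6 = 1.1250, f(x_6) = 0.902268, coefficient = 2
x_7 = 1.3125, f(x_7) = 0.966827, coefficient = 2
x_8 = 1.5000, f(x_8) = 0.997495, coefficient = 1

I ≈ (0.187500/2) × 9.883080 = 0.926539
Exact value: 0.929263
Error: 0.002724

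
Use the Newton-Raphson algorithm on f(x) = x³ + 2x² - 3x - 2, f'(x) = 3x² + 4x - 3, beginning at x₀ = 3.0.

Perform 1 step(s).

f(x) = x³ + 2x² - 3x - 2
f'(x) = 3x² + 4x - 3
x₀ = 3.0

Newton-Raphson formula: x_{n+1} = x_n - f(x_n)/f'(x_n)

Iteration 1:
  f(3.000000) = 34.000000
  f'(3.000000) = 36.000000
  x_1 = 3.000000 - 34.000000/36.000000 = 2.055556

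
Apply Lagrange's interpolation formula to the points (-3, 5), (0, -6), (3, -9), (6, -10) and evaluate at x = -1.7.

Lagrange interpolation formula:
P(x) = Σ yᵢ × Lᵢ(x)
where Lᵢ(x) = Π_{j≠i} (x - xⱼ)/(xᵢ - xⱼ)

L_0(-1.7) = (-1.7 - 0)/(-3 - 0) × (-1.7 - 3)/(-3 - 3) × (-1.7 - 6)/(-3 - 6) = 0.379772
L_1(-1.7) = (-1.7 - (-3))/(0 - (-3)) × (-1.7 - 3)/(0 - 3) × (-1.7 - 6)/(0 - 6) = 0.871241
L_2(-1.7) = (-1.7 - (-3))/(3 - (-3)) × (-1.7 - 0)/(3 - 0) × (-1.7 - 6)/(3 - 6) = -0.315130
L_3(-1.7) = (-1.7 - (-3))/(6 - (-3)) × (-1.7 - 0)/(6 - 0) × (-1.7 - 3)/(6 - 3) = 0.064117

P(-1.7) = 5×L_0(-1.7) + (-6)×L_1(-1.7) + (-9)×L_2(-1.7) + (-10)×L_3(-1.7)
P(-1.7) = -1.133593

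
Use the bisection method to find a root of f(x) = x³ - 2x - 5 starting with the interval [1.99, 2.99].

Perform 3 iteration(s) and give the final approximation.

f(x) = x³ - 2x - 5
Initial interval: [1.99, 2.99]

Iteration 1:
  c_1 = (1.990000 + 2.990000)/2 = 2.490000
  f(c_1) = f(2.490000) = 5.458249
  f(a) × f(c) < 0, new interval: [1.990000, 2.490000]
Iteration 2:
  c_2 = (1.990000 + 2.490000)/2 = 2.240000
  f(c_2) = f(2.240000) = 1.759424
  f(a) × f(c) < 0, new interval: [1.990000, 2.240000]
Iteration 3:
  c_3 = (1.990000 + 2.240000)/2 = 2.115000
  f(c_3) = f(2.115000) = 0.230871
  f(a) × f(c) < 0, new interval: [1.990000, 2.115000]

After 3 iteration(s), the approximation is c_3 = 2.115000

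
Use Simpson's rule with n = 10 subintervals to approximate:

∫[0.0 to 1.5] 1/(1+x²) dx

f(x) = 1/(1+x²)
a = 0.0, b = 1.5, n = 10
h = (b - a)/n = 0.150000

Simpson's rule: (h/3)[f(x₀) + 4f(x₁) + 2f(x₂) + ... + f(xₙ)]

x_0 = 0.0000, f(x_0) = 1.000000, coefficient = 1
x_1 = 0.1500, f(x_1) = 0.977995, coefficient = 4
x_2 = 0.3000, f(x_2) = 0.917431, coefficient = 2
x_3 = 0.4500, f(x_3) = 0.831601, coefficient = 4
x_4 = 0.6000, f(x_4) = 0.735294, coefficient = 2
x_5 = 0.7500, f(x_5) = 0.640000, coefficient = 4
x_6 = 0.9000, f(x_6) = 0.552486, coefficient = 2
x_7 = 1.0500, f(x_7) = 0.475624, coefficient = 4
x_8 = 1.2000, f(x_8) = 0.409836, coefficient = 2
x_9 = 1.3500, f(x_9) = 0.354296, coefficient = 4
x_10 = 1.5000, f(x_10) = 0.307692, coefficient = 1

I ≈ (0.150000/3) × 19.655852 = 0.982793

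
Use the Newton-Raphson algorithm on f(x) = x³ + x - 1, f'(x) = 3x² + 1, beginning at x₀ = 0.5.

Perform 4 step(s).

f(x) = x³ + x - 1
f'(x) = 3x² + 1
x₀ = 0.5

Newton-Raphson formula: x_{n+1} = x_n - f(x_n)/f'(x_n)

Iteration 1:
  f(0.500000) = -0.375000
  f'(0.500000) = 1.750000
  x_1 = 0.500000 - (-0.375000)/1.750000 = 0.714286
Iteration 2:
  f(0.714286) = 0.078717
  f'(0.714286) = 2.530612
  x_2 = 0.714286 - 0.078717/2.530612 = 0.683180
Iteration 3:
  f(0.683180) = 0.002043
  f'(0.683180) = 2.400204
  x_3 = 0.683180 - 0.002043/2.400204 = 0.682328
Iteration 4:
  f(0.682328) = 0.000001
  f'(0.682328) = 2.396716
  x_4 = 0.682328 - 0.000001/2.396716 = 0.682328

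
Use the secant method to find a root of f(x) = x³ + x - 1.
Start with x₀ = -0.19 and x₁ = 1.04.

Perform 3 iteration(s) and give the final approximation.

f(x) = x³ + x - 1
x₀ = -0.19, x₁ = 1.04

Secant formula: x_{n+1} = x_n - f(x_n)(x_n - x_{n-1})/(f(x_n) - f(x_{n-1}))

Iteration 1:
  f(-0.190000) = -1.196859
  f(1.040000) = 1.164864
  x_2 = 1.040000 - 1.164864×(1.040000 - (-0.190000))/(1.164864 - (-1.196859))
       = 0.433332
Iteration 2:
  f(1.040000) = 1.164864
  f(0.433332) = -0.485299
  x_3 = 0.433332 - (-0.485299)×(0.433332 - 1.040000)/(-0.485299 - 1.164864)
       = 0.611748
Iteration 3:
  f(0.433332) = -0.485299
  f(0.611748) = -0.159315
  x_4 = 0.611748 - (-0.159315)×(0.611748 - 0.433332)/(-0.159315 - (-0.485299))
       = 0.698943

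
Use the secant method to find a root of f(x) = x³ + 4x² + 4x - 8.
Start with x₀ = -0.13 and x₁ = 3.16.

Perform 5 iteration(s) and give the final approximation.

f(x) = x³ + 4x² + 4x - 8
x₀ = -0.13, x₁ = 3.16

Secant formula: x_{n+1} = x_n - f(x_n)(x_n - x_{n-1})/(f(x_n) - f(x_{n-1}))

Iteration 1:
  f(-0.130000) = -8.454597
  f(3.160000) = 76.136896
  x_2 = 3.160000 - 76.136896×(3.160000 - (-0.130000))/(76.136896 - (-8.454597))
       = 0.198823
Iteration 2:
  f(3.160000) = 76.136896
  f(0.198823) = -7.038726
  x_3 = 0.198823 - (-7.038726)×(0.198823 - 3.160000)/(-7.038726 - 76.136896)
       = 0.449412
Iteration 3:
  f(0.198823) = -7.038726
  f(0.449412) = -5.303698
  x_4 = 0.449412 - (-5.303698)×(0.449412 - 0.198823)/(-5.303698 - (-7.038726))
       = 1.215422
Iteration 4:
  f(0.449412) = -5.303698
  f(1.215422) = 4.566179
  x_5 = 1.215422 - 4.566179×(1.215422 - 0.449412)/(4.566179 - (-5.303698))
       = 0.861037
Iteration 5:
  f(1.215422) = 4.566179
  f(0.861037) = -0.951954
  x_6 = 0.861037 - (-0.951954)×(0.861037 - 1.215422)/(-0.951954 - 4.566179)
       = 0.922173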